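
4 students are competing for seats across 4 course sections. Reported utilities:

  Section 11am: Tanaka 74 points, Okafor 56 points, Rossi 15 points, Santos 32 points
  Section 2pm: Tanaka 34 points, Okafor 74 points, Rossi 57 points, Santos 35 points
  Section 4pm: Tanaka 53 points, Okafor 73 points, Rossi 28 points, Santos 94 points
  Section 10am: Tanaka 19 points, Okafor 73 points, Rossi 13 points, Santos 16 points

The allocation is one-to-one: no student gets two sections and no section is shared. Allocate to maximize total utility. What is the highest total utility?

Maximum total: 298 points

This is the linear assignment problem.
Optimal: Tanaka→Section 11am (74 points), Okafor→Section 10am (73 points), Rossi→Section 2pm (57 points), Santos→Section 4pm (94 points) — total 74+73+57+94 = 298 points.
Max-entry greedy (repeatedly take the single best remaining cell) gives 255 points, worse by 43.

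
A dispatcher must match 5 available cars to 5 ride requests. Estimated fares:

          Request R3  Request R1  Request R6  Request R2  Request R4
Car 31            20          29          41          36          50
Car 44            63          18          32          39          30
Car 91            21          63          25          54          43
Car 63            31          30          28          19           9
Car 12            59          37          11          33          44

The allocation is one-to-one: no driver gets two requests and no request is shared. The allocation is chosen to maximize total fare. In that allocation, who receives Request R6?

Optimal: Car 31→Request R4 ($50), Car 44→Request R2 ($39), Car 91→Request R1 ($63), Car 63→Request R6 ($28), Car 12→Request R3 ($59) — total 50+39+63+28+59 = $239.
Row-greedy (each driver in turn takes its best remaining request) gives $237, worse by 2.
Next-best assignment: Car 31→Request R4, Car 44→Request R3, Car 91→Request R1, Car 63→Request R6, Car 12→Request R2 = $237.
Every other assignment is strictly worse.
Car 63's own top request is Request R3 ($31), but forcing Car 63→Request R3 and reassigning the rest optimally gives only $218 — worse by 21.

Car 63 receives Request R6.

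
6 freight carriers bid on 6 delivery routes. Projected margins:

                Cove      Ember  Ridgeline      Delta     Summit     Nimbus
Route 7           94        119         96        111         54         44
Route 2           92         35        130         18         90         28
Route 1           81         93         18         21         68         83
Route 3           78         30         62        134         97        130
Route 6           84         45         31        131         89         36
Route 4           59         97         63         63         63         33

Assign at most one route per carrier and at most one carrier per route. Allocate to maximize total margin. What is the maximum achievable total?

Max total: $654k

This is the linear assignment problem.
Optimal: Cove→Route 1 ($81k), Ember→Route 7 ($119k), Ridgeline→Route 2 ($130k), Delta→Route 6 ($131k), Summit→Route 4 ($63k), Nimbus→Route 3 ($130k) — total 81+119+130+131+63+130 = $654k.
Max-entry greedy (repeatedly take the single best remaining cell) gives $614k, worse by 40.
Next-best assignment: Cove→Route 7, Ember→Route 4, Ridgeline→Route 2, Delta→Route 6, Summit→Route 1, Nimbus→Route 3 = $650k.
Swapping Cove↔Delta (Cove→Route 6 $84k, Delta→Route 1 $21k) loses 107.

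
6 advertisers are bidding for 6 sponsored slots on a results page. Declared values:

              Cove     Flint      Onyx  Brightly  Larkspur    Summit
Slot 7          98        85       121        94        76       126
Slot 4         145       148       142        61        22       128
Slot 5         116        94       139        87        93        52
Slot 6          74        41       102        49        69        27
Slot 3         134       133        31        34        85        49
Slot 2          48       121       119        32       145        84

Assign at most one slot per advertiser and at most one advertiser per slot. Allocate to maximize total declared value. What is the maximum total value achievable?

Optimal: Cove→Slot 3 ($134), Flint→Slot 4 ($148), Onyx→Slot 6 ($102), Brightly→Slot 5 ($87), Larkspur→Slot 2 ($145), Summit→Slot 7 ($126) — total 134+148+102+87+145+126 = $742.
Column-greedy (each slot in turn goes to its best remaining advertiser) gives $604, worse by 138.
Next-best assignment: Cove→Slot 3, Flint→Slot 4, Onyx→Slot 5, Brightly→Slot 6, Larkspur→Slot 2, Summit→Slot 7 = $741.
Every other assignment is strictly worse.

Maximum total: $742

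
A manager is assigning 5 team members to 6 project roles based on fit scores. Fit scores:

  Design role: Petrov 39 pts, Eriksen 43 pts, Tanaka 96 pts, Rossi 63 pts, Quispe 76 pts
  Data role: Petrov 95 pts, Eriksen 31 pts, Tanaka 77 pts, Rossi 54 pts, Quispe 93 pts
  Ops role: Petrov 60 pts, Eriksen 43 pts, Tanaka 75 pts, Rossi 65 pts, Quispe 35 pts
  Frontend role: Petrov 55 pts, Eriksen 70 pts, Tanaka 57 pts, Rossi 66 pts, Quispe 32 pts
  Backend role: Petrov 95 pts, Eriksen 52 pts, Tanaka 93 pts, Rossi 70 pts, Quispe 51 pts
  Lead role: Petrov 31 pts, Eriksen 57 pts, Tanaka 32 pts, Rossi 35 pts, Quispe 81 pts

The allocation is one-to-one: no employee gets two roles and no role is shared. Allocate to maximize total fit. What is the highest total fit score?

This is the linear assignment problem.
Optimal: Petrov→Backend role (95 pts), Eriksen→Frontend role (70 pts), Tanaka→Design role (96 pts), Rossi→Ops role (65 pts), Quispe→Data role (93 pts) — total 95+70+96+65+93 = 419 pts.
Column-greedy (each role in turn goes to its best remaining employee) gives 377 pts, worse by 42.
Next-best assignment: Petrov→Data role, Eriksen→Frontend role, Tanaka→Design role, Rossi→Backend role, Quispe→Lead role = 412 pts.

Maximum total: 419 pts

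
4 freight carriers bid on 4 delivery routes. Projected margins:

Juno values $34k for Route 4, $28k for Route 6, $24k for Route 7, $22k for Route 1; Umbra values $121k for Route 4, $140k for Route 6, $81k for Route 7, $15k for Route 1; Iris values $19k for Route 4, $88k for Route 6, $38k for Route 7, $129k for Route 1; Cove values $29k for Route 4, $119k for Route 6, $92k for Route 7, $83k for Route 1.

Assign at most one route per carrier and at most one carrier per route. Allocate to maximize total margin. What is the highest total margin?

Maximum total: $395k

Optimal: Juno→Route 4 ($34k), Umbra→Route 6 ($140k), Iris→Route 1 ($129k), Cove→Route 7 ($92k) — total 34+140+129+92 = $395k.
Column-greedy (each route in turn goes to its best remaining carrier) gives $300k, worse by 95.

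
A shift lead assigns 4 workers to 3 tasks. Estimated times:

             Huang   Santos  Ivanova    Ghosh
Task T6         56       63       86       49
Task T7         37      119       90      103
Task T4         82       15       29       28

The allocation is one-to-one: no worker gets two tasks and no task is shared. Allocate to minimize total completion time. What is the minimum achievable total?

Minimum total: 101 min

This is a one-to-one assignment (minimum-cost bipartite matching).
Optimal: Ghosh→Task T6 (49 min), Huang→Task T7 (37 min), Santos→Task T4 (15 min) — total 49+37+15 = 101 min.
Row-greedy (each worker in turn takes its cheapest remaining task) gives 138 min, worse by 37.
Swapping Ghosh↔Huang (Ghosh→Task T7 103 min, Huang→Task T6 56 min) adds 73.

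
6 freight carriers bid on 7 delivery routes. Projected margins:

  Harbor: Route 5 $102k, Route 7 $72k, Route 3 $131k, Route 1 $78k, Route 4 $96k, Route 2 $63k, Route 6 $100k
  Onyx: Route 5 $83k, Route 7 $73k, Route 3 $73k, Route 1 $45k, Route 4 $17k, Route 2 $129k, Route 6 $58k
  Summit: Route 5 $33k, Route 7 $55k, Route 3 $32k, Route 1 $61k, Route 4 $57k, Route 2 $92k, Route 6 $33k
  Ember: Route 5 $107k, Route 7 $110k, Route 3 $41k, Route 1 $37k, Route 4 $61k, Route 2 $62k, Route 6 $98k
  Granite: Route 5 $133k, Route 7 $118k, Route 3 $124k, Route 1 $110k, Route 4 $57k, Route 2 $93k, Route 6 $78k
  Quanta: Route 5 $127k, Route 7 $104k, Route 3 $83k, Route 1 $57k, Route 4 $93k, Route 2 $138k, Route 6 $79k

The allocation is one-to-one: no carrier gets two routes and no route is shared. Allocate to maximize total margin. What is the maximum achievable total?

This is the linear assignment problem.
Optimal: Harbor→Route 3 ($131k), Onyx→Route 2 ($129k), Summit→Route 1 ($61k), Ember→Route 6 ($98k), Granite→Route 7 ($118k), Quanta→Route 5 ($127k) — total 131+129+61+98+118+127 = $664k.
Column-greedy (each route in turn goes to its best remaining carrier) gives $657k, worse by 7.
No other one-to-one assignment exceeds $664k.

Max total: $664k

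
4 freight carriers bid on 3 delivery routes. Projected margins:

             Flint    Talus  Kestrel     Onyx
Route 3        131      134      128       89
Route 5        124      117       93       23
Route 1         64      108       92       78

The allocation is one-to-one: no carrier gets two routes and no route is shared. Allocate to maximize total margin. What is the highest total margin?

Maximum total: $360k

Optimal: Kestrel→Route 3 ($128k), Flint→Route 5 ($124k), Talus→Route 1 ($108k) — total 128+124+108 = $360k.
Column-greedy (each route in turn goes to its best remaining carrier) gives $350k, worse by 10.
Every other assignment is strictly worse.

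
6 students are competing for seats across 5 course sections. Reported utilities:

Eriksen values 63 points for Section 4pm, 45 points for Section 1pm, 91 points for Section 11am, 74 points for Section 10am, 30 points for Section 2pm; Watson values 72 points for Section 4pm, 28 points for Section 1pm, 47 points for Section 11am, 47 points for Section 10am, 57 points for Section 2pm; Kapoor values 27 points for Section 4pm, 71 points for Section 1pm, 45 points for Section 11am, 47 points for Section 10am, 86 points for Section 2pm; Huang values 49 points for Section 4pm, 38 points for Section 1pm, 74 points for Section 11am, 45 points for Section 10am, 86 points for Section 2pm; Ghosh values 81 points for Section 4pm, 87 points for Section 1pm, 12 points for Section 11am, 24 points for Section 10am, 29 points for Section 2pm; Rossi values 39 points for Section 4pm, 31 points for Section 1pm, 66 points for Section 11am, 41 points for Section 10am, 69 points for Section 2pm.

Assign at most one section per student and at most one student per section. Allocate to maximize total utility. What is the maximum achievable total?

Max total: 393 points

This is a one-to-one assignment (maximum-weight bipartite matching).
Optimal: Watson→Section 4pm (72 points), Ghosh→Section 1pm (87 points), Huang→Section 11am (74 points), Eriksen→Section 10am (74 points), Kapoor→Section 2pm (86 points) — total 72+87+74+74+86 = 393 points.
Row-greedy (each student in turn takes its best remaining section) gives 381 points, worse by 12.
Next-best assignment: Watson→Section 4pm, Ghosh→Section 1pm, Rossi→Section 11am, Eriksen→Section 10am, Kapoor→Section 2pm = 385 points.
Checked against all permutations: 393 points is optimal.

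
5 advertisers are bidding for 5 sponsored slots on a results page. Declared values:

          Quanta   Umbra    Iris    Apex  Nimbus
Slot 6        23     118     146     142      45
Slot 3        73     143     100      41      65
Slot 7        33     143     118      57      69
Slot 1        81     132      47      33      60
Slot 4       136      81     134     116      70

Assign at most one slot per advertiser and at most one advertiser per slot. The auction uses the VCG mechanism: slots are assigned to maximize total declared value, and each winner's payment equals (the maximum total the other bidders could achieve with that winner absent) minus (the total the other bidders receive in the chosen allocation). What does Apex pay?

Apex pays $37.

Efficient allocation: Quanta→Slot 4 ($136), Umbra→Slot 3 ($143), Iris→Slot 7 ($118), Apex→Slot 6 ($142), Nimbus→Slot 1 ($60); total welfare W = $599.
Apex receives Slot 6 at value $142, so the others get W − 142 = $457.
Without Apex: best allocation of the remaining 4 bidders over all 5 slots is Quanta→Slot 4 ($136), Umbra→Slot 3 ($143), Iris→Slot 6 ($146), Nimbus→Slot 7 ($69), total $494.
VCG payment = (others' best without Apex) − (others' welfare with Apex) = 494 − 457 = $37.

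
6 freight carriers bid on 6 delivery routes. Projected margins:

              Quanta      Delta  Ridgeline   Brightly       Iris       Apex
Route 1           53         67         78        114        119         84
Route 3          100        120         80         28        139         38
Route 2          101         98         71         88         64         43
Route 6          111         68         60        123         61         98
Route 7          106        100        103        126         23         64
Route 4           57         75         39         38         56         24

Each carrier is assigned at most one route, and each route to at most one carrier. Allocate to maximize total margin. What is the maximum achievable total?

Max total: $630k

Optimal: Quanta→Route 2 ($101k), Delta→Route 4 ($75k), Ridgeline→Route 7 ($103k), Brightly→Route 1 ($114k), Iris→Route 3 ($139k), Apex→Route 6 ($98k) — total 101+75+103+114+139+98 = $630k.
Column-greedy (each route in turn goes to its best remaining carrier) gives $590k, worse by 40.
Swapping Quanta↔Delta (Quanta→Route 4 $57k, Delta→Route 2 $98k) loses 21.
No other one-to-one assignment exceeds $630k.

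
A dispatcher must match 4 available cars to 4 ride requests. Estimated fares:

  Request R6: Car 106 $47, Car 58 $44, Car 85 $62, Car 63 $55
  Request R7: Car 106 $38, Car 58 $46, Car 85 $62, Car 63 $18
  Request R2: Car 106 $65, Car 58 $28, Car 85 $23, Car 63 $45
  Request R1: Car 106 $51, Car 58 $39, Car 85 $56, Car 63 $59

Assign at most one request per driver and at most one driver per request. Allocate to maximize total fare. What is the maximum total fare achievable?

This is the linear assignment problem.
Optimal: Car 106→Request R2 ($65), Car 58→Request R7 ($46), Car 85→Request R6 ($62), Car 63→Request R1 ($59) — total 65+46+62+59 = $232.
Next-best assignment: Car 106→Request R2, Car 58→Request R6, Car 85→Request R7, Car 63→Request R1 = $230.
Swapping Car 63↔Car 106 (Car 63→Request R2 $45, Car 106→Request R1 $51) loses 28.

Maximum total: $232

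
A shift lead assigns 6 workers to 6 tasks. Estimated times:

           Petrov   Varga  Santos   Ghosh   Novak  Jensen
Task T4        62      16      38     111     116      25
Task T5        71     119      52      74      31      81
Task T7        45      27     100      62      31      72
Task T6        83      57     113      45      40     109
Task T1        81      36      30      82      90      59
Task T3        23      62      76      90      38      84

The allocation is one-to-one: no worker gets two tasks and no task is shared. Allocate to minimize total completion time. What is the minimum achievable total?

Optimal: Petrov→Task T3 (23 min), Varga→Task T7 (27 min), Santos→Task T1 (30 min), Ghosh→Task T6 (45 min), Novak→Task T5 (31 min), Jensen→Task T4 (25 min) — total 23+27+30+45+31+25 = 181 min.
Column-greedy (each task in turn goes to its cheapest remaining worker) gives 251 min, worse by 70.
Checked against all permutations: 181 min is optimal.

Minimum total: 181 min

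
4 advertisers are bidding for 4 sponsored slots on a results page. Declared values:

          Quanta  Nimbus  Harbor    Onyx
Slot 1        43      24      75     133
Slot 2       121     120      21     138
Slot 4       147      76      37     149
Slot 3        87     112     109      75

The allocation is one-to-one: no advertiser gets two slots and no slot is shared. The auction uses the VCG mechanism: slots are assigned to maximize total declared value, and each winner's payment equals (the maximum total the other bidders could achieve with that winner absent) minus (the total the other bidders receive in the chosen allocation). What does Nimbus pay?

Efficient allocation: Quanta→Slot 4 ($147), Nimbus→Slot 2 ($120), Harbor→Slot 3 ($109), Onyx→Slot 1 ($133); total welfare W = $509.
Nimbus receives Slot 2 at value $120, so the others get W − 120 = $389.
Without Nimbus: best allocation of the remaining 3 bidders over all 4 slots is Quanta→Slot 4 ($147), Harbor→Slot 3 ($109), Onyx→Slot 2 ($138), total $394.
VCG payment = (others' best without Nimbus) − (others' welfare with Nimbus) = 394 − 389 = $5.

Nimbus pays $5.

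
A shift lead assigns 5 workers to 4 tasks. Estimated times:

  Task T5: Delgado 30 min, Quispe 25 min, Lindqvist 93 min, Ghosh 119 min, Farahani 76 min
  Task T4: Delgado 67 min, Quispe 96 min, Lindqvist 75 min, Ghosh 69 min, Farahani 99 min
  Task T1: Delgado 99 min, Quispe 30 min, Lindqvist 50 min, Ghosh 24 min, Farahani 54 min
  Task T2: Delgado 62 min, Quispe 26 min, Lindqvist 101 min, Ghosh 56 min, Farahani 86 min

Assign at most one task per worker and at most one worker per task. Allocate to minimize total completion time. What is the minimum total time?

Optimal: Delgado→Task T5 (30 min), Lindqvist→Task T4 (75 min), Ghosh→Task T1 (24 min), Quispe→Task T2 (26 min) — total 30+75+24+26 = 155 min.
Column-greedy (each task in turn goes to its cheapest remaining worker) gives 202 min, worse by 47.
Swapping Ghosh↔Delgado (Ghosh→Task T5 119 min, Delgado→Task T1 99 min) adds 164.
Checked against all permutations: 155 min is optimal.

Min total: 155 min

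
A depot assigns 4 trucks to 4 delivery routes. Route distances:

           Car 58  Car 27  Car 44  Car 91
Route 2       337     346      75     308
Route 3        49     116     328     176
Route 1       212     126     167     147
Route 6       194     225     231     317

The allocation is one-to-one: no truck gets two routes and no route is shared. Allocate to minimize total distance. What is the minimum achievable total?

Min total: 496 km

This is a one-to-one assignment (minimum-cost bipartite matching).
Optimal: Car 58→Route 3 (49 km), Car 27→Route 6 (225 km), Car 44→Route 2 (75 km), Car 91→Route 1 (147 km) — total 49+225+75+147 = 496 km.
Min-entry greedy (repeatedly take the single cheapest remaining cell) gives 567 km, worse by 71.
Every other assignment is strictly worse.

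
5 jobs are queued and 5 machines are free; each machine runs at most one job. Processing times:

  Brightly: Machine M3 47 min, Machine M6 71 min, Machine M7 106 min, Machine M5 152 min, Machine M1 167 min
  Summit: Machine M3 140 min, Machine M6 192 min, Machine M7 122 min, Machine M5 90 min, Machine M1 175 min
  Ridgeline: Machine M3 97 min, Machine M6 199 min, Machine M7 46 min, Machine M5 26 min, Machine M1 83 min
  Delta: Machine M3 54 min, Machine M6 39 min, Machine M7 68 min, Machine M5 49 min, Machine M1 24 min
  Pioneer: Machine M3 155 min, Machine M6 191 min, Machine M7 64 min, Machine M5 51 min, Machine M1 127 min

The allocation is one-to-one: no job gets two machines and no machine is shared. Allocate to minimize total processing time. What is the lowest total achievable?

Min total: 323 min

This is a one-to-one assignment (minimum-cost bipartite matching).
Optimal: Brightly→Machine M3 (47 min), Summit→Machine M5 (90 min), Ridgeline→Machine M1 (83 min), Delta→Machine M6 (39 min), Pioneer→Machine M7 (64 min) — total 47+90+83+39+64 = 323 min.
Row-greedy (each job in turn takes its cheapest remaining machine) gives 398 min, worse by 75.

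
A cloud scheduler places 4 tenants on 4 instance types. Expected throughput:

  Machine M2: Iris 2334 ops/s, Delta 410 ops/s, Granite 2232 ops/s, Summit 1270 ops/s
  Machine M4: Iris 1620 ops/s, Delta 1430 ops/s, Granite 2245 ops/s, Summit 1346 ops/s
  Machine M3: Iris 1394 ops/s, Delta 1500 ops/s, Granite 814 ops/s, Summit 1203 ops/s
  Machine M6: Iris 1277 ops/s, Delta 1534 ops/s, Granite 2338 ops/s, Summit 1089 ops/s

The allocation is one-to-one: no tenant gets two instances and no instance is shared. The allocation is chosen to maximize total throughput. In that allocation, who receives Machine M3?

Delta receives Machine M3.

Optimal: Iris→Machine M2 (2334 ops/s), Delta→Machine M3 (1500 ops/s), Granite→Machine M6 (2338 ops/s), Summit→Machine M4 (1346 ops/s) — total 2334+1500+2338+1346 = 7518 ops/s.
Column-greedy (each instance in turn goes to its best remaining tenant) gives 7168 ops/s, worse by 350.
Delta's own top instance is Machine M6 (1534 ops/s), but forcing Delta→Machine M6 and reassigning the rest optimally gives only 7316 ops/s — worse by 202.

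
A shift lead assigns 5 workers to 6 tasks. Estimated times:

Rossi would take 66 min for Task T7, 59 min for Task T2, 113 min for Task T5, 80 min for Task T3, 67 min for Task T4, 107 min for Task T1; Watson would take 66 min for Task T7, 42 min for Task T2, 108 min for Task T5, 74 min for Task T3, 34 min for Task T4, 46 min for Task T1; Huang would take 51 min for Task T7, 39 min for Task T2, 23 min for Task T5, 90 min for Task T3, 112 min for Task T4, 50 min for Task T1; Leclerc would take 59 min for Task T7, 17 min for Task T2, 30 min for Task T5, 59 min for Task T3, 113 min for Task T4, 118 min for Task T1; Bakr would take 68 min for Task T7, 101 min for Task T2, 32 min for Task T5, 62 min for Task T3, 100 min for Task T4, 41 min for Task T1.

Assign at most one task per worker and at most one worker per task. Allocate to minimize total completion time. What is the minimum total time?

Min total: 181 min

Optimal: Rossi→Task T7 (66 min), Watson→Task T4 (34 min), Huang→Task T5 (23 min), Leclerc→Task T2 (17 min), Bakr→Task T1 (41 min) — total 66+34+23+17+41 = 181 min.
Column-greedy (each task in turn goes to its cheapest remaining worker) gives 241 min, worse by 60.
Next-best assignment: Rossi→Task T3, Watson→Task T4, Huang→Task T5, Leclerc→Task T2, Bakr→Task T1 = 195 min.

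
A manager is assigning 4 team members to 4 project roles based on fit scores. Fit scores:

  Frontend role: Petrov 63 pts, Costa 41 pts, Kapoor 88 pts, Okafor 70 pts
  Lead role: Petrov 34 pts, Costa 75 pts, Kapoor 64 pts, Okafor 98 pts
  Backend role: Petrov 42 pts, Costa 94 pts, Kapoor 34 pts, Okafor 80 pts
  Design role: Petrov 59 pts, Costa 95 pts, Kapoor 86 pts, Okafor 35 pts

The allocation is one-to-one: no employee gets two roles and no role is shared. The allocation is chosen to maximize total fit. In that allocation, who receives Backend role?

Costa receives Backend role.

Treat this as an assignment problem: match each employee to one role.
Optimal: Petrov→Frontend role (63 pts), Costa→Backend role (94 pts), Kapoor→Design role (86 pts), Okafor→Lead role (98 pts) — total 63+94+86+98 = 341 pts.
Column-greedy (each role in turn goes to its best remaining employee) gives 339 pts, worse by 2.
Next-best assignment: Petrov→Design role, Costa→Backend role, Kapoor→Frontend role, Okafor→Lead role = 339 pts.
No other one-to-one assignment exceeds 341 pts.
Costa's own top role is Design role (95 pts), but forcing Costa→Design role and reassigning the rest optimally gives only 323 pts — worse by 18.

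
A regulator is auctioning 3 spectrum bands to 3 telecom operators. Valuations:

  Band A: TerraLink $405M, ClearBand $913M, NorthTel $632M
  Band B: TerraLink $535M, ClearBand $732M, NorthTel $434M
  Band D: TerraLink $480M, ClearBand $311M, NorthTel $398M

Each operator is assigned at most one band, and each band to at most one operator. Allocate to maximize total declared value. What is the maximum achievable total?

Maximum total: $1846M

This is a one-to-one assignment (maximum-weight bipartite matching).
Optimal: TerraLink→Band B ($535M), ClearBand→Band A ($913M), NorthTel→Band D ($398M) — total 535+913+398 = $1846M.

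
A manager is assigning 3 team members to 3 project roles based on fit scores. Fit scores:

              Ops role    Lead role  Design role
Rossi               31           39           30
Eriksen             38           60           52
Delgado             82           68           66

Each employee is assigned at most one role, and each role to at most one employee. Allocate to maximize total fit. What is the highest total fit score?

Max total: 173 pts

Optimal: Rossi→Lead role (39 pts), Eriksen→Design role (52 pts), Delgado→Ops role (82 pts) — total 39+52+82 = 173 pts.
Max-entry greedy (repeatedly take the single best remaining cell) gives 172 pts, worse by 1.
Swapping Delgado↔Eriksen (Delgado→Design role 66 pts, Eriksen→Ops role 38 pts) loses 30.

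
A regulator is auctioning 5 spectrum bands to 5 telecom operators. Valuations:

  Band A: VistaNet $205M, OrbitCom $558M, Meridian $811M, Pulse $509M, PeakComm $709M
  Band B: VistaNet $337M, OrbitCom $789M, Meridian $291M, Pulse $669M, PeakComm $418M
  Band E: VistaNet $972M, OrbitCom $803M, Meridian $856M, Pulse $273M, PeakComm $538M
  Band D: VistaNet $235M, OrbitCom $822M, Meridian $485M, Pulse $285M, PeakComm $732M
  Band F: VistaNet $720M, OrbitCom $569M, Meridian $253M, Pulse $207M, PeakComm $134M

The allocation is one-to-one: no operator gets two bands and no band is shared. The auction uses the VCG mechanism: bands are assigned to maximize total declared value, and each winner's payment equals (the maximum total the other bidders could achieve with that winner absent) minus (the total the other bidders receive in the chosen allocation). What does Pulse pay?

Efficient allocation: VistaNet→Band F ($720M), OrbitCom→Band D ($822M), Meridian→Band E ($856M), Pulse→Band B ($669M), PeakComm→Band A ($709M); total welfare W = $3776M.
Pulse receives Band B at value $669M, so the others get W − 669 = $3107M.
Without Pulse: best allocation of the remaining 4 bidders over all 5 bands is VistaNet→Band E ($972M), OrbitCom→Band B ($789M), Meridian→Band A ($811M), PeakComm→Band D ($732M), total $3304M.
VCG payment = (others' best without Pulse) − (others' welfare with Pulse) = 3304 − 3107 = $197M.

Pulse pays $197M.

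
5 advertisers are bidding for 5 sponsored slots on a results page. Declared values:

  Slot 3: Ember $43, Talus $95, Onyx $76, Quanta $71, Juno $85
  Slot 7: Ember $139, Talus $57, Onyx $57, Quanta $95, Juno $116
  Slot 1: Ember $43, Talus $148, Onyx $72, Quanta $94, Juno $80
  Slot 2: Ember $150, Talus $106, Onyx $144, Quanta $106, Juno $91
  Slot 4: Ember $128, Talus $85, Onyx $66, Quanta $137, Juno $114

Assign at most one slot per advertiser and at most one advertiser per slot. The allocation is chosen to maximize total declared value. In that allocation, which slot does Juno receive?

Optimal: Ember→Slot 7 ($139), Talus→Slot 1 ($148), Onyx→Slot 2 ($144), Quanta→Slot 4 ($137), Juno→Slot 3 ($85) — total 139+148+144+137+85 = $653.
Max-entry greedy (repeatedly take the single best remaining cell) gives $627, worse by 26.
Next-best assignment: Ember→Slot 2, Talus→Slot 1, Onyx→Slot 3, Quanta→Slot 4, Juno→Slot 7 = $627.
Juno's own top slot is Slot 7 ($116), but forcing Juno→Slot 7 and reassigning the rest optimally gives only $627 — worse by 26.

Juno receives Slot 3.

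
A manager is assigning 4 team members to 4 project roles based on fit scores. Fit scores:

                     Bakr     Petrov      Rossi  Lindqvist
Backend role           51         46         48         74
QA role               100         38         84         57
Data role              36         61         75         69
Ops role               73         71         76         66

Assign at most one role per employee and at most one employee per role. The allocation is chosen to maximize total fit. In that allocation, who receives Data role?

Rossi receives Data role.

Optimal: Bakr→QA role (100 pts), Petrov→Ops role (71 pts), Rossi→Data role (75 pts), Lindqvist→Backend role (74 pts) — total 100+71+75+74 = 320 pts.
Max-entry greedy (repeatedly take the single best remaining cell) gives 311 pts, worse by 9.
Rossi's own top role is QA role (84 pts), but forcing Rossi→QA role and reassigning the rest optimally gives only 292 pts — worse by 28.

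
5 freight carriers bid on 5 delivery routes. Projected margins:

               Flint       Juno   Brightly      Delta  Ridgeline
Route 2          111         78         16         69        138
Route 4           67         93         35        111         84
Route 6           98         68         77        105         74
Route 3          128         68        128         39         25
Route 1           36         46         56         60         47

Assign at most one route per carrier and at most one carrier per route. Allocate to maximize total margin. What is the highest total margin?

Optimal: Flint→Route 6 ($98k), Juno→Route 1 ($46k), Brightly→Route 3 ($128k), Delta→Route 4 ($111k), Ridgeline→Route 2 ($138k) — total 98+46+128+111+138 = $521k.
Max-entry greedy (repeatedly take the single best remaining cell) gives $500k, worse by 21.
Next-best assignment: Flint→Route 3, Juno→Route 4, Brightly→Route 1, Delta→Route 6, Ridgeline→Route 2 = $520k.
Swapping Ridgeline↔Flint (Ridgeline→Route 6 $74k, Flint→Route 2 $111k) loses 51.

Max total: $521k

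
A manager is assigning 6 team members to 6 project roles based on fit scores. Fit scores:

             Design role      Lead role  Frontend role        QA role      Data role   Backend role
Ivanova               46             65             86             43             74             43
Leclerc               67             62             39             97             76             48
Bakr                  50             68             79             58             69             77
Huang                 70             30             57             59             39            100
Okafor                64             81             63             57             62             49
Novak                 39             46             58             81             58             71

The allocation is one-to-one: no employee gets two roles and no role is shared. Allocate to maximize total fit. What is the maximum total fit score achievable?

Max total: 484 pts

Optimal: Ivanova→Frontend role (86 pts), Leclerc→Design role (67 pts), Bakr→Data role (69 pts), Huang→Backend role (100 pts), Okafor→Lead role (81 pts), Novak→QA role (81 pts) — total 86+67+69+100+81+81 = 484 pts.
Max-entry greedy (repeatedly take the single best remaining cell) gives 472 pts, worse by 12.
Next-best assignment: Ivanova→Data role, Leclerc→Design role, Bakr→Frontend role, Huang→Backend role, Okafor→Lead role, Novak→QA role = 482 pts.
Every other assignment is strictly worse.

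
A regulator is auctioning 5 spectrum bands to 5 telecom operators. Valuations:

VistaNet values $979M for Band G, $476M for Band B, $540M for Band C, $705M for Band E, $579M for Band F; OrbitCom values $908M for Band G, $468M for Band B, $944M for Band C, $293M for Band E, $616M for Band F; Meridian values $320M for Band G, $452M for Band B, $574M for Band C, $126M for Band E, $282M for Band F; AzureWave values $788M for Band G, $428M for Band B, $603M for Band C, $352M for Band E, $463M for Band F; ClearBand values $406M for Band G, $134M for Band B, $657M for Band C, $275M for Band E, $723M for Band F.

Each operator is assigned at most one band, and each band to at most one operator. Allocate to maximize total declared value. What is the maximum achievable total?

Maximum total: $3612M

This is the linear assignment problem.
Optimal: VistaNet→Band E ($705M), OrbitCom→Band C ($944M), Meridian→Band B ($452M), AzureWave→Band G ($788M), ClearBand→Band F ($723M) — total 705+944+452+788+723 = $3612M.
Swapping VistaNet↔Meridian (VistaNet→Band B $476M, Meridian→Band E $126M) loses 555.
Every other assignment is strictly worse.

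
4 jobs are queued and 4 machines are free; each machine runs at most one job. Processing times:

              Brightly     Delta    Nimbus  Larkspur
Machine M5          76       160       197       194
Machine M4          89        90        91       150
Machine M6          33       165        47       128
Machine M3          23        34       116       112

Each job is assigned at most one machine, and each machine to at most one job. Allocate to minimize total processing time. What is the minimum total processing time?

This is the linear assignment problem.
Optimal: Brightly→Machine M5 (76 min), Delta→Machine M3 (34 min), Nimbus→Machine M6 (47 min), Larkspur→Machine M4 (150 min) — total 76+34+47+150 = 307 min.
Min-entry greedy (repeatedly take the single cheapest remaining cell) gives 354 min, worse by 47.
Every other assignment is strictly worse.

Min total: 307 min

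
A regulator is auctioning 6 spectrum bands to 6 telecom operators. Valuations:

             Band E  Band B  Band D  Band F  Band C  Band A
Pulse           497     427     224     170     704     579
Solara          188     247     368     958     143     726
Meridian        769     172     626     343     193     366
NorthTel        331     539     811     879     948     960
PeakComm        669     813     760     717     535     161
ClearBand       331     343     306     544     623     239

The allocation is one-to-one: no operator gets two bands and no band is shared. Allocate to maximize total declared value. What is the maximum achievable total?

Treat this as an assignment problem: match each operator to one band.
Optimal: Pulse→Band A ($579M), Solara→Band F ($958M), Meridian→Band E ($769M), NorthTel→Band D ($811M), PeakComm→Band B ($813M), ClearBand→Band C ($623M) — total 579+958+769+811+813+623 = $4553M.
Max-entry greedy (repeatedly take the single best remaining cell) gives $4510M, worse by 43.
Next-best assignment: Pulse→Band C, Solara→Band F, Meridian→Band E, NorthTel→Band A, PeakComm→Band B, ClearBand→Band D = $4510M.

Max total: $4553M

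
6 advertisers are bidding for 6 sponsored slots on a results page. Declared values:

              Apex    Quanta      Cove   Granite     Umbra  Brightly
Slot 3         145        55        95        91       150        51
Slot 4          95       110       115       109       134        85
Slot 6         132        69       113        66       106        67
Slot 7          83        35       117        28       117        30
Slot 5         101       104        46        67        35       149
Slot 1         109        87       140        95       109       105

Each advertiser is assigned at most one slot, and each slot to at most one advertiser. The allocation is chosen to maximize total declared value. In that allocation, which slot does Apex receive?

Optimal: Apex→Slot 6 ($132), Quanta→Slot 4 ($110), Cove→Slot 7 ($117), Granite→Slot 1 ($95), Umbra→Slot 3 ($150), Brightly→Slot 5 ($149) — total 132+110+117+95+150+149 = $753.
Row-greedy (each advertiser in turn takes its best remaining slot) gives $646, worse by 107.
Next-best assignment: Apex→Slot 6, Quanta→Slot 1, Cove→Slot 7, Granite→Slot 4, Umbra→Slot 3, Brightly→Slot 5 = $744.
Swapping Brightly↔Cove (Brightly→Slot 7 $30, Cove→Slot 5 $46) loses 190.
Apex's own top slot is Slot 3 ($145), but forcing Apex→Slot 3 and reassigning the rest optimally gives only $729 — worse by 24.

Apex receives Slot 6.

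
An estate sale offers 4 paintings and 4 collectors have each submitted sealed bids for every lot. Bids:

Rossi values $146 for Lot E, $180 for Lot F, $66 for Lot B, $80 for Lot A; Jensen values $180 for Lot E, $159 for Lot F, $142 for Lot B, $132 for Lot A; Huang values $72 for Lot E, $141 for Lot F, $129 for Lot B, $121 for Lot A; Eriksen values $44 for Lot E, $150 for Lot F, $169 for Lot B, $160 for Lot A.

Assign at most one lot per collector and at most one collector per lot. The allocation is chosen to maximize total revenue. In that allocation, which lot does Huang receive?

Optimal: Rossi→Lot F ($180), Jensen→Lot E ($180), Huang→Lot A ($121), Eriksen→Lot B ($169) — total 180+180+121+169 = $650.
Swapping Eriksen↔Jensen (Eriksen→Lot E $44, Jensen→Lot B $142) loses 163.
Huang's own top lot is Lot F ($141), but forcing Huang→Lot F and reassigning the rest optimally gives only $589 — worse by 61.

Huang receives Lot A.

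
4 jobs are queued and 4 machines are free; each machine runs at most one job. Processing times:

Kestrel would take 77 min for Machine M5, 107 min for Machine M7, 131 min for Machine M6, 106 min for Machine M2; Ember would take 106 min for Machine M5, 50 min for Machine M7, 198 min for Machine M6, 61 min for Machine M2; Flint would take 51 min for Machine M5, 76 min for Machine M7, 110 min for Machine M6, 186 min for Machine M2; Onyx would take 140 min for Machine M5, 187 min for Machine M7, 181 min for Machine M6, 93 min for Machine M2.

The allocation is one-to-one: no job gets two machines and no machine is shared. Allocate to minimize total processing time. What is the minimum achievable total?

Minimum total: 325 min

Optimal: Kestrel→Machine M6 (131 min), Ember→Machine M7 (50 min), Flint→Machine M5 (51 min), Onyx→Machine M2 (93 min) — total 131+50+51+93 = 325 min.
Row-greedy (each job in turn takes its cheapest remaining machine) gives 330 min, worse by 5.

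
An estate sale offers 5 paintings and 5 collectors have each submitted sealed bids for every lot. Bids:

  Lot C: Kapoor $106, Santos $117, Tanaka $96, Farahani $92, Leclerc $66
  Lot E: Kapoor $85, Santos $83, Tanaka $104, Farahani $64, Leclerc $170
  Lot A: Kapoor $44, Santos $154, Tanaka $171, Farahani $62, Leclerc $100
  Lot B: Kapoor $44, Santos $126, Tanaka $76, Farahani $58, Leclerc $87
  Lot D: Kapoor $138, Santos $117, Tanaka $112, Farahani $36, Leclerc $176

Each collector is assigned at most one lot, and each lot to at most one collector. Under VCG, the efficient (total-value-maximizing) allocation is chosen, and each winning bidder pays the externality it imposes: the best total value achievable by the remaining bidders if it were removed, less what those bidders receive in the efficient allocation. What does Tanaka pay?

Tanaka pays $28.

Efficient allocation: Kapoor→Lot D ($138), Santos→Lot B ($126), Tanaka→Lot A ($171), Farahani→Lot C ($92), Leclerc→Lot E ($170); total welfare W = $697.
Tanaka receives Lot A at value $171, so the others get W − 171 = $526.
Without Tanaka: best allocation of the remaining 4 bidders over all 5 lots is Kapoor→Lot D ($138), Santos→Lot A ($154), Farahani→Lot C ($92), Leclerc→Lot E ($170), total $554.
VCG payment = (others' best without Tanaka) − (others' welfare with Tanaka) = 554 − 526 = $28.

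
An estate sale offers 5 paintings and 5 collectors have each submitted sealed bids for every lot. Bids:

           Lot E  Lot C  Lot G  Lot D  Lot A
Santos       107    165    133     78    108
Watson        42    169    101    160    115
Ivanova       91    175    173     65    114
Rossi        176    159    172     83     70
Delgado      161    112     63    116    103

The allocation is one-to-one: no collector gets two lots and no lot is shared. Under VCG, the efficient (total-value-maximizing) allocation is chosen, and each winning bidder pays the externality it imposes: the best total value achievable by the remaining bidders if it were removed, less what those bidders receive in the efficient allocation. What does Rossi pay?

Rossi pays $58.

Efficient allocation: Santos→Lot C ($165), Watson→Lot D ($160), Ivanova→Lot G ($173), Rossi→Lot E ($176), Delgado→Lot A ($103); total welfare W = $777.
Rossi receives Lot E at value $176, so the others get W − 176 = $601.
Without Rossi: best allocation of the remaining 4 bidders over all 5 lots is Santos→Lot C ($165), Watson→Lot D ($160), Ivanova→Lot G ($173), Delgado→Lot E ($161), total $659.
VCG payment = (others' best without Rossi) − (others' welfare with Rossi) = 659 − 601 = $58.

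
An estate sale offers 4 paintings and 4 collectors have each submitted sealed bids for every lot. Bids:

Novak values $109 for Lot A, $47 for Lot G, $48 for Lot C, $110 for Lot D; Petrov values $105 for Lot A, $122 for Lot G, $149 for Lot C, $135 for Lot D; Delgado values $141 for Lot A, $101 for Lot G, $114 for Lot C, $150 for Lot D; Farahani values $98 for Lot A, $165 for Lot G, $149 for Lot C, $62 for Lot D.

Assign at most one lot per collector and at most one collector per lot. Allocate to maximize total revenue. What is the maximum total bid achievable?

Max total: $573

Optimal: Novak→Lot A ($109), Petrov→Lot C ($149), Delgado→Lot D ($150), Farahani→Lot G ($165) — total 109+149+150+165 = $573.
Column-greedy (each lot in turn goes to its best remaining collector) gives $565, worse by 8.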